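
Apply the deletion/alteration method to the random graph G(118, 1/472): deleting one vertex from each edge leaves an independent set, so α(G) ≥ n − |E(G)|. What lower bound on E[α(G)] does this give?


E[|E(G)|] = C(118, 2)·p = 6903 · (1/472) = 117/8.
E[α(G)] ≥ n − E[|E(G)|] = 118 − 117/8 = 827/8.
Numerically: ≈ 103.3750.
(This is only a lower bound; the true E[α(G)] may be larger.)

E[α(G)] ≥ 827/8 ≈ 103.3750.


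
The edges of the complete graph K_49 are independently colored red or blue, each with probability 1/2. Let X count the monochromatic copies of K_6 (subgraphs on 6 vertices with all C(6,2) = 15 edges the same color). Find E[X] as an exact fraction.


Let X = Σ_S X_S over the C(49, 6) = 13983816 subsets S of size 6, where X_S = 1 if the K_6 on S is monochromatic.
For a fixed S, the K_6 on S has C(6, 2) = 15 edges. P[all 15 edges red] = (1/2)^15, and likewise for blue, so P[monochromatic] = 2·(1/2)^15 = 2^{1 − 15} = 1/16384.
Summing: E[X] = C(49, 6) · 2^{1 − 15} = 13983816 · 1/16384 = 1747977/2048.
Numerically: E[X] ≈ 853.5044.

E[X] = C(49,6)·2^(1−C(6,2)) = 1747977/2048 ≈ 853.5044.


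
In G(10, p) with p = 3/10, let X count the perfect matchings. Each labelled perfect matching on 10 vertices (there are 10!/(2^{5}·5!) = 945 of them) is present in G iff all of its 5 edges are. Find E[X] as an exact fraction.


K_10 has 10!/(2^{5}·5!) = 945 labelled perfect matchings.
For each such perfect matching H, let X_H = 1 if all 5 edges of H are present in G. Then P[X_H = 1] = p^{5} = (3/10)^{5} = 243/100000.
Summing the indicators: E[X] = Σ_H E[X_H] = 945 · p^{5} = 945 · 243/100000 = 45927/20000.
Numerically: E[X] ≈ 2.2963.

E[X] = 945 · (3/10)^{5} = 45927/20000 ≈ 2.2963.


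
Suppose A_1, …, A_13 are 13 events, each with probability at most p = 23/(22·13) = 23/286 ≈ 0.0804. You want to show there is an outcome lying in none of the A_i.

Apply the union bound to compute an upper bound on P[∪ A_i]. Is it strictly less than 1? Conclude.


Union bound: P[∪_{i=1}^{13} A_i] ≤ Σ_i P[A_i] ≤ 13·p = 13·(23/286) = 23/22.
Numerically: 23/22 ≈ 1.0455.
Is 23/22 < 1? NO.
Since the bound 23/22 is ≥ 1, the union bound is uninformative here; it does NOT by itself certify existence.

13·p = 23/22 ≈ 1.0455; existence NOT certified by the union bound.


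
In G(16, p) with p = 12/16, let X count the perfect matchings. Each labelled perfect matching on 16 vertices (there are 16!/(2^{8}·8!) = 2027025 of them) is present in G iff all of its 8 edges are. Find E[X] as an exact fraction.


K_16 has 16!/(2^{8}·8!) = 2027025 labelled perfect matchings.
For each such perfect matching H, let X_H = 1 if all 8 edges of H are present in G. Then P[X_H = 1] = p^{8} = (3/4)^{8} = 6561/65536.
By linearity: E[X] = Σ_H E[X_H] = 2027025 · p^{8} = 2027025 · 6561/65536 = 13299311025/65536.
Numerically: E[X] ≈ 2.029e+05.

E[X] = 2027025 · (3/4)^{8} = 13299311025/65536 ≈ 2.029e+05.


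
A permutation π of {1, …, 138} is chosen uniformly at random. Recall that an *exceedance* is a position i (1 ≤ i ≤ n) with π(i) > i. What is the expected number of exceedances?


Write X = Σ_{i=1}^{138} X_i, where X_i = 1_{π(i) > i}.
For each fixed i, π(i) is uniform over {1, …, 138} (marginal of a uniform permutation), so P[π(i) > i] = (n − i)/n. Summing: Σ_{i=1}^{138} (n − i)/n = (0 + 1 + … + 137)/138 = 138(138 − 1)/(2·138) = (138 − 1)/2.
Hence E[X] = Σ_{i=1}^{138} (138 − i)/138 = 137/2 ≈ 68.500000.

E[X] = 137/2 = 68.500000.


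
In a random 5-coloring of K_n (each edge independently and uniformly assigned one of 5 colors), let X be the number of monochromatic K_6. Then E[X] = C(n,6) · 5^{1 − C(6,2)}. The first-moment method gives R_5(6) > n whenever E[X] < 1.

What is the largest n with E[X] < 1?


We need C(n, 6) · 5^{1 − 15} < 1, i.e. C(n, 6) < 5^{15 − 1} = 6103515625.
Check values of n near the boundary:
  n = 126: C(126, 6) = 4925156775; 4925156775 < 6103515625? YES
  n = 127: C(127, 6) = 5169379425; 5169379425 < 6103515625? YES
  n = 128: C(128, 6) = 5423611200; 5423611200 < 6103515625? YES
  n = 129: C(129, 6) = 5688177600; 5688177600 < 6103515625? YES
  n = 130: C(130, 6) = 5963412000; 5963412000 < 6103515625? YES
  n = 131: C(131, 6) = 6249655776; 6249655776 < 6103515625? NO
The largest n with C(n, 6) < 6103515625 is n = 130 (where E[X] = 47707296/48828125 ≈ 0.9770454). Hence R_5(6) > 130, i.e. R_5(6) ≥ 131.

Largest n = 130; hence R_5(6) > 130.


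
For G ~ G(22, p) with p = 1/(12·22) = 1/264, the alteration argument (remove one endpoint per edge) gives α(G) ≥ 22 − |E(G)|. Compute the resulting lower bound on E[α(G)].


E[|E(G)|] = C(22, 2)·p = 231 · (1/264) = 7/8.
E[α(G)] ≥ n − E[|E(G)|] = 22 − 7/8 = 169/8.
Numerically: ≈ 21.1250.
(This is only a lower bound; the true E[α(G)] may be larger.)

E[α(G)] ≥ 169/8 ≈ 21.1250.


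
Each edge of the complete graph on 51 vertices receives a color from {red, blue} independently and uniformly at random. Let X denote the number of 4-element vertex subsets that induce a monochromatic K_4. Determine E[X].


Let X = Σ_S X_S over the C(51, 4) = 249900 subsets S of size 4, where X_S = 1 if the K_4 on S is monochromatic.
For a fixed S, the K_4 on S has C(4, 2) = 6 edges. P[all 6 edges red] = (1/2)^6, and likewise for blue, so P[monochromatic] = 2·(1/2)^6 = 2^{1 − 6} = 1/32.
Summing: E[X] = C(51, 4) · 2^{1 − 6} = 249900 · 1/32 = 62475/8.
Numerically: E[X] ≈ 7809.375000.

E[X] = C(51,4)·2^(1−C(4,2)) = 62475/8 ≈ 7809.375000.


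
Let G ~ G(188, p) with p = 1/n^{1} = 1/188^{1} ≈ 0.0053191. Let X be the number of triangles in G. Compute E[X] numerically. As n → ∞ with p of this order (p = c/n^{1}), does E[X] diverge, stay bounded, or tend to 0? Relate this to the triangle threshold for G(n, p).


Number of potential triangles: C(188, 3) = 1089836.
Each occurs with probability p³ ≈ (0.0053191)³ ≈ 1.5049652e-07.
By linearity: E[X] = C(188, 3)·p³ ≈ 1089836 · 1.5049652e-07 ≈ 0.16402.
Here α = 1, so p = 1/n is exactly at the triangle threshold p ~ 1/n. Asymptotically E[X] → c³/6 = 1³/6 = 1/6 ≈ 0.16667, a bounded constant. In this regime the triangle count is asymptotically Poisson(c³/6).

E[X] ≈ 0.16402; in regime p = Θ(1/n^{1}) E[X] stays bounded (at the triangle threshold p ~ 1/n).


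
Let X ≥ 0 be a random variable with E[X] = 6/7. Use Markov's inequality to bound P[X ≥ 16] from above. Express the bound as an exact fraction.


μ = E[X] = 6/7, a = 16.
Markov: P[X ≥ 16] ≤ μ/a = (6/7)/16 = 3/56.
Numerically: ≈ 0.054.
(Since a = 16 > μ = 0.857, the bound 3/56 is < 1 and informative.)

P[X ≥ 16] ≤ 3/56 ≈ 0.054.


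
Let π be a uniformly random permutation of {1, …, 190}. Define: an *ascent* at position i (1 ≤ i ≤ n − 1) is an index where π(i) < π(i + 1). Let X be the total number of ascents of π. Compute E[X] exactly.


Write X = Σ X_I over i = 1, …, 189, with X_I the indicator of one ascent.
There are 189 indicators.
For each fixed i, the pair (π(i), π(i+1)) is a uniformly random ordered pair of distinct values from {1, …, 190}; by symmetry P[π(i) < π(i+1)] = 1/2.
By linearity: E[X] = 189 · (1/2) = (190 − 1) · (1/2) = 189/2 ≈ 94.5000.

E[X] = 189/2 = 94.5000.


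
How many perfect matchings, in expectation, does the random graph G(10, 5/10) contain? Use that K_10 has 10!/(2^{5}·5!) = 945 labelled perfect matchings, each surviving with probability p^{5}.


K_10 has 10!/(2^{5}·5!) = 945 labelled perfect matchings.
For each such perfect matching H, let X_H = 1 if all 5 edges of H are present in G. Then P[X_H = 1] = p^{5} = (1/2)^{5} = 1/32.
By linearity: E[X] = Σ_H E[X_H] = 945 · p^{5} = 945 · 1/32 = 945/32.
Numerically: E[X] ≈ 29.531.

E[X] = 945 · (1/2)^{5} = 945/32 ≈ 29.531.


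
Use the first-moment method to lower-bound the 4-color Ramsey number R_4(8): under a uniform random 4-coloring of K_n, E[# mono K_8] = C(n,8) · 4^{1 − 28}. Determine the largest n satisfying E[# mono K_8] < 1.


We need C(n, 8) · 4^{1 − 28} < 1, i.e. C(n, 8) < 4^{28 − 1} = 18014398509481984.
Check values of n near the boundary:
  n = 407: C(407, 8) = 17424959239309050; 17424959239309050 < 18014398509481984? YES
  n = 408: C(408, 8) = 17773458424095231; 17773458424095231 < 18014398509481984? YES
  n = 409: C(409, 8) = 18128041135797879; 18128041135797879 < 18014398509481984? NO
  n = 410: C(410, 8) = 18488798173326195; 18488798173326195 < 18014398509481984? NO
The largest n with C(n, 8) < 18014398509481984 is n = 408 (where E[X] = 17773458424095231/18014398509481984 ≈ 0.9866251). Hence R_4(8) > 408, i.e. R_4(8) ≥ 409.

Largest n = 408; hence R_4(8) > 408.


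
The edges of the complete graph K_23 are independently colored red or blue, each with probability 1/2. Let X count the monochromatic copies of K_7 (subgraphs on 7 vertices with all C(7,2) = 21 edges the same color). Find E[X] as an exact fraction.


Let X = Σ_S X_S over the C(23, 7) = 245157 subsets S of size 7, where X_S = 1 if the K_7 on S is monochromatic.
For a fixed S, the K_7 on S has C(7, 2) = 21 edges. P[all 21 edges red] = (1/2)^21, and likewise for blue, so P[monochromatic] = 2·(1/2)^21 = 2^{1 − 21} = 1/1048576.
Summing: E[X] = C(23, 7) · 2^{1 − 21} = 245157 · 1/1048576 = 245157/1048576.
Numerically: E[X] ≈ 0.234.

E[X] = C(23,7)·2^(1−C(7,2)) = 245157/1048576 ≈ 0.234.


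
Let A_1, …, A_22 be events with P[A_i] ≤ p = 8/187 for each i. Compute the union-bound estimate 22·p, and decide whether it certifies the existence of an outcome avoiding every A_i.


Union bound: P[∪_{i=1}^{22} A_i] ≤ Σ_i P[A_i] ≤ 22·p = 22·(8/187) = 16/17.
Numerically: 16/17 ≈ 0.941.
Is 16/17 < 1? YES.
Since P[∪ A_i] ≤ 16/17 < 1, the complement has P[∩ A_i^c] ≥ 1 − 16/17 = 1/17 > 0, so some outcome avoids every A_i.

22·p = 16/17 ≈ 0.941; existence CERTIFIED by the union bound.


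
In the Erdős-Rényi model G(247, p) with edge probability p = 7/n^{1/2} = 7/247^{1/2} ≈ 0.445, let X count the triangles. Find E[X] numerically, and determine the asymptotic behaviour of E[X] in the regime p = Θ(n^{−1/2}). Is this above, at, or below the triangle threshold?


Number of potential triangles: C(247, 3) = 2481115.
Each occurs with probability p³ ≈ (0.445)³ ≈ 8.83586e-02.
By linearity: E[X] = C(247, 3)·p³ ≈ 2481115 · 8.83586e-02 ≈ 219227.779.
Since α = 1/2 < 1, p = c/n^{1/2} ≫ 1/n is above the triangle threshold p ~ 1/n. Asymptotically E[X] ~ (c³/6)·n^{3(1−α)} = (7³/6)·n^{1.5} → ∞; triangles are abundant w.h.p.

E[X] ≈ 219227.779; in regime p = Θ(1/n^{1/2}) E[X] diverges (above the triangle threshold p ~ 1/n).


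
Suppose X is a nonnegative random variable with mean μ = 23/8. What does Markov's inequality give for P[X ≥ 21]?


μ = E[X] = 23/8, a = 21.
Markov: P[X ≥ 21] ≤ μ/a = (23/8)/21 = 23/168.
Numerically: ≈ 0.136905.
(Since a = 21 > μ = 2.875000, the bound 23/168 is < 1 and informative.)

P[X ≥ 21] ≤ 23/168 ≈ 0.136905.


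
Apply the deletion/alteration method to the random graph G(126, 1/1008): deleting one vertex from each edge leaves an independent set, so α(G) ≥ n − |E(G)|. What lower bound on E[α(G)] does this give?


E[|E(G)|] = C(126, 2)·p = 7875 · (1/1008) = 125/16.
E[α(G)] ≥ n − E[|E(G)|] = 126 − 125/16 = 1891/16.
Numerically: ≈ 118.187500.
(This is only a lower bound; the true E[α(G)] may be larger.)

E[α(G)] ≥ 1891/16 ≈ 118.187500.


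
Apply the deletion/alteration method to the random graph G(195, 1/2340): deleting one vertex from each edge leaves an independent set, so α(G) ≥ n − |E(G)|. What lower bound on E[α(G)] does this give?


E[|E(G)|] = C(195, 2)·p = 18915 · (1/2340) = 97/12.
E[α(G)] ≥ n − E[|E(G)|] = 195 − 97/12 = 2243/12.
Numerically: ≈ 186.9167.
(This is only a lower bound; the true E[α(G)] may be larger.)

E[α(G)] ≥ 2243/12 ≈ 186.9167.


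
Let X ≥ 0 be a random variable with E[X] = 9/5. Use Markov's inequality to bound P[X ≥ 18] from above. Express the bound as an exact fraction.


μ = E[X] = 9/5, a = 18.
Markov: P[X ≥ 18] ≤ μ/a = (9/5)/18 = 1/10.
Numerically: ≈ 0.100.
(Since a = 18 > μ = 1.800, the bound 1/10 is < 1 and informative.)

P[X ≥ 18] ≤ 1/10 ≈ 0.100.


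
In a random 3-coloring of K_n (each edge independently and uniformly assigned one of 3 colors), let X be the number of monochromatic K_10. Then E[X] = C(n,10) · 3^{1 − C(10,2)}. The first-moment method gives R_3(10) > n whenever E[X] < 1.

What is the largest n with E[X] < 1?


We need C(n, 10) · 3^{1 − 45} < 1, i.e. C(n, 10) < 3^{45 − 1} = 984770902183611232881.
Check values of n near the boundary:
  n = 569: C(569, 10) = 905357721286137524328; 905357721286137524328 < 984770902183611232881? YES
  n = 570: C(570, 10) = 921524823451961408691; 921524823451961408691 < 984770902183611232881? YES
  n = 571: C(571, 10) = 937951290893172842001; 937951290893172842001 < 984770902183611232881? YES
  n = 572: C(572, 10) = 954640815642161682606; 954640815642161682606 < 984770902183611232881? YES
  n = 573: C(573, 10) = 971597135635805762226; 971597135635805762226 < 984770902183611232881? YES
  n = 574: C(574, 10) = 988824035203816502691; 988824035203816502691 < 984770902183611232881? NO
  n = 575: C(575, 10) = 1006325345561406175305; 1006325345561406175305 < 984770902183611232881? NO
The largest n with C(n, 10) < 984770902183611232881 is n = 573 (where E[X] = 35985079097622435638/36472996377170786403 ≈ 0.987). Hence R_3(10) > 573, i.e. R_3(10) ≥ 574.

Largest n = 573; hence R_3(10) > 573.


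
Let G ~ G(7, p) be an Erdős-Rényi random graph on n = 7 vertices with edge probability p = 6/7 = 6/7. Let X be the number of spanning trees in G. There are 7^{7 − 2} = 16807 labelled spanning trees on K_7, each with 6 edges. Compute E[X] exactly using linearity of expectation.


K_7 has 7^{7 − 2} = 16807 labelled spanning trees.
For each such spanning tree H, let X_H = 1 if all 6 edges of H are present in G. Then P[X_H = 1] = p^{6} = (6/7)^{6} = 46656/117649.
Summing the indicators: E[X] = Σ_H E[X_H] = 16807 · p^{6} = 16807 · 46656/117649 = 46656/7.
Numerically: E[X] ≈ 6665.

E[X] = 16807 · (6/7)^{6} = 46656/7 ≈ 6665.


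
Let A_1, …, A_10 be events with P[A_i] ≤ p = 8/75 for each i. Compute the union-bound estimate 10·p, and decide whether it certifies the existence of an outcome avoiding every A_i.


Union bound: P[∪_{i=1}^{10} A_i] ≤ Σ_i P[A_i] ≤ 10·p = 10·(8/75) = 16/15.
Numerically: 16/15 ≈ 1.067.
Is 16/15 < 1? NO.
Since the bound 16/15 is ≥ 1, the union bound is uninformative here; it does NOT by itself certify existence.

10·p = 16/15 ≈ 1.067; existence NOT certified by the union bound.


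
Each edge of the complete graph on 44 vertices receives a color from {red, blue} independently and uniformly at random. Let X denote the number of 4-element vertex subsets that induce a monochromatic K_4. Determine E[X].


Let X = Σ_S X_S over the C(44, 4) = 135751 subsets S of size 4, where X_S = 1 if the K_4 on S is monochromatic.
For a fixed S, the K_4 on S has C(4, 2) = 6 edges. P[all 6 edges red] = (1/2)^6, and likewise for blue, so P[monochromatic] = 2·(1/2)^6 = 2^{1 − 6} = 1/32.
By linearity: E[X] = C(44, 4) · 2^{1 − 6} = 135751 · 1/32 = 135751/32.
Numerically: E[X] ≈ 4242.21875.

E[X] = C(44,4)·2^(1−C(4,2)) = 135751/32 ≈ 4242.21875.


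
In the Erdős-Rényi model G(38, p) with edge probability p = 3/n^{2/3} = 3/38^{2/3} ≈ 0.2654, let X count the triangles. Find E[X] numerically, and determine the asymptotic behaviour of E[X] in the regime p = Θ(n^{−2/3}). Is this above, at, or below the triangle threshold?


Number of potential triangles: C(38, 3) = 8436.
Each occurs with probability p³ ≈ (0.2654)³ ≈ 1.869806e-02.
By linearity: E[X] = C(38, 3)·p³ ≈ 8436 · 1.869806e-02 ≈ 157.7368.
Since α = 2/3 < 1, p = c/n^{2/3} ≫ 1/n is above the triangle threshold p ~ 1/n. Asymptotically E[X] ~ (c³/6)·n^{3(1−α)} = (3³/6)·n^{1} → ∞; triangles are abundant w.h.p.

E[X] ≈ 157.7368; in regime p = Θ(1/n^{2/3}) E[X] diverges (above the triangle threshold p ~ 1/n).


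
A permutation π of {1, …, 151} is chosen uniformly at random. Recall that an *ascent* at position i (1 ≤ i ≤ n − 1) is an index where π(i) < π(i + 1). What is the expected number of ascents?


Write X = Σ X_I over i = 1, …, 150, with X_I the indicator of one ascent.
There are 150 indicators.
For each fixed i, the pair (π(i), π(i+1)) is a uniformly random ordered pair of distinct values from {1, …, 151}; by symmetry P[π(i) < π(i+1)] = 1/2.
By linearity: E[X] = 150 · (1/2) = (151 − 1) · (1/2) = 75 ≈ 75.0000.

E[X] = 75 = 75.0000.


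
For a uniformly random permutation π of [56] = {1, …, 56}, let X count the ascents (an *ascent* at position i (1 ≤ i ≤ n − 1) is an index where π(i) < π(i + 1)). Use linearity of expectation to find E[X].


Write X = Σ X_I over i = 1, …, 55, with X_I the indicator of one ascent.
There are 55 indicators.
For each fixed i, the pair (π(i), π(i+1)) is a uniformly random ordered pair of distinct values from {1, …, 56}; by symmetry P[π(i) < π(i+1)] = 1/2.
By linearity: E[X] = 55 · (1/2) = (56 − 1) · (1/2) = 55/2 ≈ 27.500.

E[X] = 55/2 = 27.500.


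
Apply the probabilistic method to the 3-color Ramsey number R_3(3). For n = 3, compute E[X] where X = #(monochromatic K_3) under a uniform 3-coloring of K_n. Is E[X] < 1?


E[X] = C(3, 3) · 3^{1 − 3} = 1 · 3^{−2} = 1/9.
As a reduced fraction: E[X] = 1/9 ≈ 0.11111.
Is E[X] < 1? YES.
Since E[X] < 1, there exists a 3-coloring of K_{3} with no monochromatic K_3; hence R_3(3) > 3.

E[X] = 1/9 ≈ 0.11111; E[X] < 1, so R_3(3) > 3.


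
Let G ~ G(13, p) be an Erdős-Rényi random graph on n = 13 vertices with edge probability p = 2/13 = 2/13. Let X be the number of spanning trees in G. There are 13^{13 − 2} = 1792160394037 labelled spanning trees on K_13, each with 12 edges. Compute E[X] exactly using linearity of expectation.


K_13 has 13^{13 − 2} = 1792160394037 labelled spanning trees.
For each such spanning tree H, let X_H = 1 if all 12 edges of H are present in G. Then P[X_H = 1] = p^{12} = (2/13)^{12} = 4096/23298085122481.
Summing the indicators: E[X] = Σ_H E[X_H] = 1792160394037 · p^{12} = 1792160394037 · 4096/23298085122481 = 4096/13.
Numerically: E[X] ≈ 315.08.

E[X] = 1792160394037 · (2/13)^{12} = 4096/13 ≈ 315.08.


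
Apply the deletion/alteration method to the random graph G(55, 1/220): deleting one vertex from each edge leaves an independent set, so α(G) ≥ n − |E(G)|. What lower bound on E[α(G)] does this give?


E[|E(G)|] = C(55, 2)·p = 1485 · (1/220) = 27/4.
E[α(G)] ≥ n − E[|E(G)|] = 55 − 27/4 = 193/4.
Numerically: ≈ 48.2500.
(This is only a lower bound; the true E[α(G)] may be larger.)

E[α(G)] ≥ 193/4 ≈ 48.2500.


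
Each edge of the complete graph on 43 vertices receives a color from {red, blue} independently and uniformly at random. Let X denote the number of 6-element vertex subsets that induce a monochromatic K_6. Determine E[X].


Let X = Σ_S X_S over the C(43, 6) = 6096454 subsets S of size 6, where X_S = 1 if the K_6 on S is monochromatic.
For a fixed S, the K_6 on S has C(6, 2) = 15 edges. P[all 15 edges red] = (1/2)^15, and likewise for blue, so P[monochromatic] = 2·(1/2)^15 = 2^{1 − 15} = 1/16384.
By linearity of expectation: E[X] = C(43, 6) · 2^{1 − 15} = 6096454 · 1/16384 = 3048227/8192.
Numerically: E[X] ≈ 372.09802.

E[X] = C(43,6)·2^(1−C(6,2)) = 3048227/8192 ≈ 372.09802.


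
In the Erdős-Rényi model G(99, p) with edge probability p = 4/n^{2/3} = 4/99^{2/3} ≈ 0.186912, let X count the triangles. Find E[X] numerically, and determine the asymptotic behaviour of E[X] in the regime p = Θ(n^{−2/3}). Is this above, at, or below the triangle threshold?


Number of potential triangles: C(99, 3) = 156849.
Each occurs with probability p³ ≈ (0.186912)³ ≈ 6.52994592e-03.
By linearity: E[X] = C(99, 3)·p³ ≈ 156849 · 6.52994592e-03 ≈ 1024.215488.
Since α = 2/3 < 1, p = c/n^{2/3} ≫ 1/n is above the triangle threshold p ~ 1/n. Asymptotically E[X] ~ (c³/6)·n^{3(1−α)} = (4³/6)·n^{1} → ∞; triangles are abundant w.h.p.

E[X] ≈ 1024.215488; in regime p = Θ(1/n^{2/3}) E[X] diverges (above the triangle threshold p ~ 1/n).


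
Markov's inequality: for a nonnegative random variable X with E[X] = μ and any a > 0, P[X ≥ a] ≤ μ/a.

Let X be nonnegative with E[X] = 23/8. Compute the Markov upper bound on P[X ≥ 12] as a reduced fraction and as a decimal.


μ = E[X] = 23/8, a = 12.
Markov: P[X ≥ 12] ≤ μ/a = (23/8)/12 = 23/96.
Numerically: ≈ 0.2396.
(Since a = 12 > μ = 2.8750, the bound 23/96 is < 1 and informative.)

P[X ≥ 12] ≤ 23/96 ≈ 0.2396.


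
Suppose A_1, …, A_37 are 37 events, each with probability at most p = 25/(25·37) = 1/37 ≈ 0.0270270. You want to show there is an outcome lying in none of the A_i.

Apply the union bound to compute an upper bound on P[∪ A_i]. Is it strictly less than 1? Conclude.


Union bound: P[∪_{i=1}^{37} A_i] ≤ Σ_i P[A_i] ≤ 37·p = 37·(1/37) = 1.
Numerically: 1 ≈ 1.0000000.
Is 1 < 1? NO.
Since the bound 1 is ≥ 1, the union bound is uninformative here; it does NOT by itself certify existence.

37·p = 1 ≈ 1.0000000; existence NOT certified by the union bound.


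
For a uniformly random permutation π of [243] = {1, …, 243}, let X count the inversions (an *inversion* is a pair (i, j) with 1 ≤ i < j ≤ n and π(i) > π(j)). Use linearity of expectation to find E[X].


Write X = Σ X_I over the C(243, 2) = 29403 pairs i < j, with X_I the indicator of one inversion.
There are 29403 indicators.
For each fixed pair i < j, the values π(i) and π(j) are two distinct elements of {1, …, 243} in uniformly random order; by symmetry P[π(i) > π(j)] = 1/2.
By linearity: E[X] = 29403 · (1/2) = C(243, 2) · (1/2) = 29403/2 = 29403/2 ≈ 14701.5000.

E[X] = 29403/2 = 14701.5000.


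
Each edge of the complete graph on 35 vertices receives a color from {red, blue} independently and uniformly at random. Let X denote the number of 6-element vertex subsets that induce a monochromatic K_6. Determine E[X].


Let X = Σ_S X_S over the C(35, 6) = 1623160 subsets S of size 6, where X_S = 1 if the K_6 on S is monochromatic.
For a fixed S, the K_6 on S has C(6, 2) = 15 edges. P[all 15 edges red] = (1/2)^15, and likewise for blue, so P[monochromatic] = 2·(1/2)^15 = 2^{1 − 15} = 1/16384.
By linearity of expectation: E[X] = C(35, 6) · 2^{1 − 15} = 1623160 · 1/16384 = 202895/2048.
Numerically: E[X] ≈ 99.06982.

E[X] = C(35,6)·2^(1−C(6,2)) = 202895/2048 ≈ 99.06982.


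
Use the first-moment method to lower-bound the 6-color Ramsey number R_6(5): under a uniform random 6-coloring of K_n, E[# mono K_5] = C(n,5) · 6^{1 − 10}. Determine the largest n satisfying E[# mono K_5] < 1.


We need C(n, 5) · 6^{1 − 10} < 1, i.e. C(n, 5) < 6^{10 − 1} = 10077696.
Check values of n near the boundary:
  n = 62: C(62, 5) = 6471002; 6471002 < 10077696? YES
  n = 63: C(63, 5) = 7028847; 7028847 < 10077696? YES
  n = 64: C(64, 5) = 7624512; 7624512 < 10077696? YES
  n = 65: C(65, 5) = 8259888; 8259888 < 10077696? YES
  n = 66: C(66, 5) = 8936928; 8936928 < 10077696? YES
  n = 67: C(67, 5) = 9657648; 9657648 < 10077696? YES
  n = 68: C(68, 5) = 10424128; 10424128 < 10077696? NO
The largest n with C(n, 5) < 10077696 is n = 67 (where E[X] = 67067/69984 ≈ 0.9583). Hence R_6(5) > 67, i.e. R_6(5) ≥ 68.

Largest n = 67; hence R_6(5) > 67.


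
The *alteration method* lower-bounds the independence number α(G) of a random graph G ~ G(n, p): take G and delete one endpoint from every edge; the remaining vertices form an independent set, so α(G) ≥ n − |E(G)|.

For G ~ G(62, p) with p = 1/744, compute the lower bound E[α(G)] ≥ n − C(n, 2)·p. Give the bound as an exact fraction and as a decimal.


E[|E(G)|] = C(62, 2)·p = 1891 · (1/744) = 61/24.
E[α(G)] ≥ n − E[|E(G)|] = 62 − 61/24 = 1427/24.
Numerically: ≈ 59.458.
(This is only a lower bound; the true E[α(G)] may be larger.)

E[α(G)] ≥ 1427/24 ≈ 59.458.


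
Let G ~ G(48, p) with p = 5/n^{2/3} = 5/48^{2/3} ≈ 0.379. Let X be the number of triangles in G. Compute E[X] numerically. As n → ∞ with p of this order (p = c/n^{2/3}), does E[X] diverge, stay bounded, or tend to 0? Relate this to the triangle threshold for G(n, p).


Number of potential triangles: C(48, 3) = 17296.
Each occurs with probability p³ ≈ (0.379)³ ≈ 5.42535e-02.
By linearity: E[X] = C(48, 3)·p³ ≈ 17296 · 5.42535e-02 ≈ 938.368.
Since α = 2/3 < 1, p = c/n^{2/3} ≫ 1/n is above the triangle threshold p ~ 1/n. Asymptotically E[X] ~ (c³/6)·n^{3(1−α)} = (5³/6)·n^{1} → ∞; triangles are abundant w.h.p.

E[X] ≈ 938.368; in regime p = Θ(1/n^{2/3}) E[X] diverges (above the triangle threshold p ~ 1/n).


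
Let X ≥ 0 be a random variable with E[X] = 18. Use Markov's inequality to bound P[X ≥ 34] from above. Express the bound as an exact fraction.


μ = E[X] = 18, a = 34.
Markov: P[X ≥ 34] ≤ μ/a = (18)/34 = 9/17.
Numerically: ≈ 0.529.
(Since a = 34 > μ = 18.000, the bound 9/17 is < 1 and informative.)

P[X ≥ 34] ≤ 9/17 ≈ 0.529.


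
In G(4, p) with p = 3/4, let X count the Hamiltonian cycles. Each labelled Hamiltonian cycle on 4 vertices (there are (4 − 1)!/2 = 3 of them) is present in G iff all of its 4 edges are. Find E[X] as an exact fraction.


K_4 has (4 − 1)!/2 = 3 labelled Hamiltonian cycles.
For each such Hamiltonian cycle H, let X_H = 1 if all 4 edges of H are present in G. Then P[X_H = 1] = p^{4} = (3/4)^{4} = 81/256.
By linearity of expectation: E[X] = Σ_H E[X_H] = 3 · p^{4} = 3 · 81/256 = 243/256.
Numerically: E[X] ≈ 0.949.

E[X] = 3 · (3/4)^{4} = 243/256 ≈ 0.949.


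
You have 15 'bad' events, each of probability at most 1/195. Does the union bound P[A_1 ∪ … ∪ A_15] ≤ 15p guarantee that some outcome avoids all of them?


Union bound: P[∪_{i=1}^{15} A_i] ≤ Σ_i P[A_i] ≤ 15·p = 15·(1/195) = 1/13.
Numerically: 1/13 ≈ 0.076923.
Is 1/13 < 1? YES.
Since P[∪ A_i] ≤ 1/13 < 1, the complement has P[∩ A_i^c] ≥ 1 − 1/13 = 12/13 > 0, so some outcome avoids every A_i.

15·p = 1/13 ≈ 0.076923; existence CERTIFIED by the union bound.


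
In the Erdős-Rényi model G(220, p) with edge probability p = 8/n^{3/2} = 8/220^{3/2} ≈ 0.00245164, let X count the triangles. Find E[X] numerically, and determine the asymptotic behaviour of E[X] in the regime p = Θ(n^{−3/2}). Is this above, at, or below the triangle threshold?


Number of potential triangles: C(220, 3) = 1750540.
Each occurs with probability p³ ≈ (0.00245164)³ ≈ 1.47356025e-08.
By linearity: E[X] = C(220, 3)·p³ ≈ 1750540 · 1.47356025e-08 ≈ 0.025795.
Since α = 3/2 > 1, p = c/n^{3/2} = o(1/n) is below the triangle threshold p ~ 1/n. Asymptotically E[X] ~ (c³/6)·n^{3(1−α)} = (8³/6)·n^{-1.5} → 0, so by Markov's inequality G has no triangles w.h.p.

E[X] ≈ 0.025795; in regime p = Θ(1/n^{3/2}) E[X] tends to 0 (below the triangle threshold p ~ 1/n).


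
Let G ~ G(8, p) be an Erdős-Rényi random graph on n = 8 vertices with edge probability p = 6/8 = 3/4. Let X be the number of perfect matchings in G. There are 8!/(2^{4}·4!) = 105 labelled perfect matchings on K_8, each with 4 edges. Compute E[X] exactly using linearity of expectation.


K_8 has 8!/(2^{4}·4!) = 105 labelled perfect matchings.
For each such perfect matching H, let X_H = 1 if all 4 edges of H are present in G. Then P[X_H = 1] = p^{4} = (3/4)^{4} = 81/256.
By linearity of expectation: E[X] = Σ_H E[X_H] = 105 · p^{4} = 105 · 81/256 = 8505/256.
Numerically: E[X] ≈ 33.2227.

E[X] = 105 · (3/4)^{4} = 8505/256 ≈ 33.2227.


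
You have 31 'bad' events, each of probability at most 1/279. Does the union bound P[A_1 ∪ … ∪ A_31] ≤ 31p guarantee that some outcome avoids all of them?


Union bound: P[∪_{i=1}^{31} A_i] ≤ Σ_i P[A_i] ≤ 31·p = 31·(1/279) = 1/9.
Numerically: 1/9 ≈ 0.111111.
Is 1/9 < 1? YES.
Since P[∪ A_i] ≤ 1/9 < 1, the complement has P[∩ A_i^c] ≥ 1 − 1/9 = 8/9 > 0, so some outcome avoids every A_i.

31·p = 1/9 ≈ 0.111111; existence CERTIFIED by the union bound.


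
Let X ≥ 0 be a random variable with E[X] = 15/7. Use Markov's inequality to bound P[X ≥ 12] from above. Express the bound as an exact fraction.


μ = E[X] = 15/7, a = 12.
Markov: P[X ≥ 12] ≤ μ/a = (15/7)/12 = 5/28.
Numerically: ≈ 0.178571.
(Since a = 12 > μ = 2.142857, the bound 5/28 is < 1 and informative.)

P[X ≥ 12] ≤ 5/28 ≈ 0.178571.


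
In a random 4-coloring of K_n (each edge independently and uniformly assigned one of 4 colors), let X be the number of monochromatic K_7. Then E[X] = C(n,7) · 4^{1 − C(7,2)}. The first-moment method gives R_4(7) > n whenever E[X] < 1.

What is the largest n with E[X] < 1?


We need C(n, 7) · 4^{1 − 21} < 1, i.e. C(n, 7) < 4^{21 − 1} = 1099511627776.
Check values of n near the boundary:
  n = 177: C(177, 7) = 957664425960; 957664425960 < 1099511627776? YES
  n = 178: C(178, 7) = 996867063280; 996867063280 < 1099511627776? YES
  n = 179: C(179, 7) = 1037437234460; 1037437234460 < 1099511627776? YES
  n = 180: C(180, 7) = 1079414463600; 1079414463600 < 1099511627776? YES
  n = 181: C(181, 7) = 1122839183400; 1122839183400 < 1099511627776? NO
  n = 182: C(182, 7) = 1167752750736; 1167752750736 < 1099511627776? NO
The largest n with C(n, 7) < 1099511627776 is n = 180 (where E[X] = 67463403975/68719476736 ≈ 0.982). Hence R_4(7) > 180, i.e. R_4(7) ≥ 181.

Largest n = 180; hence R_4(7) > 180.


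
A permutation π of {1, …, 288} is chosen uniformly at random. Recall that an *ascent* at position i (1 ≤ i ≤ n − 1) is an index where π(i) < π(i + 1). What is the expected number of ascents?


Write X = Σ X_I over i = 1, …, 287, with X_I the indicator of one ascent.
There are 287 indicators.
For each fixed i, the pair (π(i), π(i+1)) is a uniformly random ordered pair of distinct values from {1, …, 288}; by symmetry P[π(i) < π(i+1)] = 1/2.
By linearity: E[X] = 287 · (1/2) = (288 − 1) · (1/2) = 287/2 ≈ 143.5000.

E[X] = 287/2 = 143.5000.


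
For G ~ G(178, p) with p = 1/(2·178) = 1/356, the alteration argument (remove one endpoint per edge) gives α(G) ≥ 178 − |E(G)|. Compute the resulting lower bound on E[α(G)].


E[|E(G)|] = C(178, 2)·p = 15753 · (1/356) = 177/4.
E[α(G)] ≥ n − E[|E(G)|] = 178 − 177/4 = 535/4.
Numerically: ≈ 133.7500.
(This is only a lower bound; the true E[α(G)] may be larger.)

E[α(G)] ≥ 535/4 ≈ 133.7500.


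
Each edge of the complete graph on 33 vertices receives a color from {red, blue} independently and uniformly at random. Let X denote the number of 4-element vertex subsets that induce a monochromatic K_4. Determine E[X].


Let X = Σ_S X_S over the C(33, 4) = 40920 subsets S of size 4, where X_S = 1 if the K_4 on S is monochromatic.
For a fixed S, the K_4 on S has C(4, 2) = 6 edges. P[all 6 edges red] = (1/2)^6, and likewise for blue, so P[monochromatic] = 2·(1/2)^6 = 2^{1 − 6} = 1/32.
By linearity of expectation: E[X] = C(33, 4) · 2^{1 − 6} = 40920 · 1/32 = 5115/4.
Numerically: E[X] ≈ 1278.750.

E[X] = C(33,4)·2^(1−C(4,2)) = 5115/4 ≈ 1278.750.


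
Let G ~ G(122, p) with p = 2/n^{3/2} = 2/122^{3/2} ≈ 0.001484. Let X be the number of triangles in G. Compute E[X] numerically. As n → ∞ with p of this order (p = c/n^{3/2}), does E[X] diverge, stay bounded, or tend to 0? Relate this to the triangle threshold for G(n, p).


Number of potential triangles: C(122, 3) = 295240.
Each occurs with probability p³ ≈ (0.001484)³ ≈ 3.269420e-09.
By linearity: E[X] = C(122, 3)·p³ ≈ 295240 · 3.269420e-09 ≈ 0.0010.
Since α = 3/2 > 1, p = c/n^{3/2} = o(1/n) is below the triangle threshold p ~ 1/n. Asymptotically E[X] ~ (c³/6)·n^{3(1−α)} = (2³/6)·n^{-1.5} → 0, so by Markov's inequality G has no triangles w.h.p.

E[X] ≈ 0.0010; in regime p = Θ(1/n^{3/2}) E[X] tends to 0 (below the triangle threshold p ~ 1/n).


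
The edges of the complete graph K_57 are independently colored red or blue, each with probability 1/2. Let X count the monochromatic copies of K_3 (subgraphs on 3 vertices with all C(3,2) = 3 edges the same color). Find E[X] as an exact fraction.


Let X = Σ_S X_S over the C(57, 3) = 29260 subsets S of size 3, where X_S = 1 if the K_3 on S is monochromatic.
For a fixed S, the K_3 on S has C(3, 2) = 3 edges. P[all 3 edges red] = (1/2)^3, and likewise for blue, so P[monochromatic] = 2·(1/2)^3 = 2^{1 − 3} = 1/4.
Summing: E[X] = C(57, 3) · 2^{1 − 3} = 29260 · 1/4 = 7315.
Numerically: E[X] ≈ 7315.0000.

E[X] = C(57,3)·2^(1−C(3,2)) = 7315 ≈ 7315.0000.


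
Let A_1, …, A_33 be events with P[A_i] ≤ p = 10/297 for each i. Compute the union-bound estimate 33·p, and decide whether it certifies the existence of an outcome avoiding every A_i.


Union bound: P[∪_{i=1}^{33} A_i] ≤ Σ_i P[A_i] ≤ 33·p = 33·(10/297) = 10/9.
Numerically: 10/9 ≈ 1.11111.
Is 10/9 < 1? NO.
Since the bound 10/9 is ≥ 1, the union bound is uninformative here; it does NOT by itself certify existence.

33·p = 10/9 ≈ 1.11111; existence NOT certified by the union bound.


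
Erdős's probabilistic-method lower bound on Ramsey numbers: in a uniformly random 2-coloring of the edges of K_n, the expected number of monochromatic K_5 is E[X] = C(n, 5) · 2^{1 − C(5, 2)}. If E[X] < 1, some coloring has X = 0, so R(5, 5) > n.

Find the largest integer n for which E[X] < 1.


We need C(n, 5) · 2^{1 − 10} < 1, i.e. C(n, 5) < 2^{10 − 1} = 512.
Check values of n near the boundary:
  n = 10: C(10, 5) = 252; 252 < 512? YES
  n = 11: C(11, 5) = 462; 462 < 512? YES
  n = 12: C(12, 5) = 792; 792 < 512? NO
  n = 13: C(13, 5) = 1287; 1287 < 512? NO
  n = 14: C(14, 5) = 2002; 2002 < 512? NO
The largest n with C(n, 5) < 512 is n = 11 (where E[X] = 231/256 ≈ 0.902344). Hence R(5, 5) > 11, i.e. R(5, 5) ≥ 12.

Largest n = 11; hence R(5, 5) > 11.


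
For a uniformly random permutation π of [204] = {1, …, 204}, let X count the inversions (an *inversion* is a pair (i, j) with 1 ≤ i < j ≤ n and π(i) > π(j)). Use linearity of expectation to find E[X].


Write X = Σ X_I over the C(204, 2) = 20706 pairs i < j, with X_I the indicator of one inversion.
There are 20706 indicators.
For each fixed pair i < j, the values π(i) and π(j) are two distinct elements of {1, …, 204} in uniformly random order; by symmetry P[π(i) > π(j)] = 1/2.
By linearity: E[X] = 20706 · (1/2) = C(204, 2) · (1/2) = 20706/2 = 10353 ≈ 10353.0000.

E[X] = 10353 = 10353.0000.


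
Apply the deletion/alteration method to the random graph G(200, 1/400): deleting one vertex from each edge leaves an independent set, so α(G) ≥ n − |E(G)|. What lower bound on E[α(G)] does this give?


E[|E(G)|] = C(200, 2)·p = 19900 · (1/400) = 199/4.
E[α(G)] ≥ n − E[|E(G)|] = 200 − 199/4 = 601/4.
Numerically: ≈ 150.250.
(This is only a lower bound; the true E[α(G)] may be larger.)

E[α(G)] ≥ 601/4 ≈ 150.250.


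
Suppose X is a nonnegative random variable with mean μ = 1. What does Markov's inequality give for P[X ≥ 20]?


μ = E[X] = 1, a = 20.
Markov: P[X ≥ 20] ≤ μ/a = (1)/20 = 1/20.
Numerically: ≈ 0.050000.
(Since a = 20 > μ = 1.000000, the bound 1/20 is < 1 and informative.)

P[X ≥ 20] ≤ 1/20 ≈ 0.050000.


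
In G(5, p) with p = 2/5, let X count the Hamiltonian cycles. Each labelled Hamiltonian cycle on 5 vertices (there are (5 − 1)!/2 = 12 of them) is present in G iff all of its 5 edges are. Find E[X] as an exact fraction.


K_5 has (5 − 1)!/2 = 12 labelled Hamiltonian cycles.
For each such Hamiltonian cycle H, let X_H = 1 if all 5 edges of H are present in G. Then P[X_H = 1] = p^{5} = (2/5)^{5} = 32/3125.
By linearity of expectation: E[X] = Σ_H E[X_H] = 12 · p^{5} = 12 · 32/3125 = 384/3125.
Numerically: E[X] ≈ 0.1229.

E[X] = 12 · (2/5)^{5} = 384/3125 ≈ 0.1229.


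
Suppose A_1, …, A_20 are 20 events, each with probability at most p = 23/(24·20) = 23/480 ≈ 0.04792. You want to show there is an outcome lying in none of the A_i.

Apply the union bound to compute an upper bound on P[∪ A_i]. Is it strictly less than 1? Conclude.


Union bound: P[∪_{i=1}^{20} A_i] ≤ Σ_i P[A_i] ≤ 20·p = 20·(23/480) = 23/24.
Numerically: 23/24 ≈ 0.95833.
Is 23/24 < 1? YES.
Since P[∪ A_i] ≤ 23/24 < 1, the complement has P[∩ A_i^c] ≥ 1 − 23/24 = 1/24 > 0, so some outcome avoids every A_i.

20·p = 23/24 ≈ 0.95833; existence CERTIFIED by the union bound.


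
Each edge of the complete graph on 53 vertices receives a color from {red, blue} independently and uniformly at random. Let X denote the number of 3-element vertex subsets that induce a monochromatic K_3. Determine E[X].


Let X = Σ_S X_S over the C(53, 3) = 23426 subsets S of size 3, where X_S = 1 if the K_3 on S is monochromatic.
For a fixed S, the K_3 on S has C(3, 2) = 3 edges. P[all 3 edges red] = (1/2)^3, and likewise for blue, so P[monochromatic] = 2·(1/2)^3 = 2^{1 − 3} = 1/4.
Summing: E[X] = C(53, 3) · 2^{1 − 3} = 23426 · 1/4 = 11713/2.
Numerically: E[X] ≈ 5856.500000.

E[X] = C(53,3)·2^(1−C(3,2)) = 11713/2 ≈ 5856.500000.


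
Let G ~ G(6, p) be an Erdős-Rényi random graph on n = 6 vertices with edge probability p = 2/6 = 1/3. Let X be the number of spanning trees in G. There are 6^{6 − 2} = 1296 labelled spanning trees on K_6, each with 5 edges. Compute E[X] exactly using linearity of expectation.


K_6 has 6^{6 − 2} = 1296 labelled spanning trees.
For each such spanning tree H, let X_H = 1 if all 5 edges of H are present in G. Then P[X_H = 1] = p^{5} = (1/3)^{5} = 1/243.
By linearity of expectation: E[X] = Σ_H E[X_H] = 1296 · p^{5} = 1296 · 1/243 = 16/3.
Numerically: E[X] ≈ 5.333.

E[X] = 1296 · (1/3)^{5} = 16/3 ≈ 5.333.


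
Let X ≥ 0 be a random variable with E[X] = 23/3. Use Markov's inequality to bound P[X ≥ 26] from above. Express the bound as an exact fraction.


μ = E[X] = 23/3, a = 26.
Markov: P[X ≥ 26] ≤ μ/a = (23/3)/26 = 23/78.
Numerically: ≈ 0.294872.
(Since a = 26 > μ = 7.666667, the bound 23/78 is < 1 and informative.)

P[X ≥ 26] ≤ 23/78 ≈ 0.294872.


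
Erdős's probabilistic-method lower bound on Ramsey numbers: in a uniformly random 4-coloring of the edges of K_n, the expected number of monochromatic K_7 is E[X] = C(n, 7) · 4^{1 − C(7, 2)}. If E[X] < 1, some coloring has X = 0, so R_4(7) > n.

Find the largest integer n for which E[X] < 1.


We need C(n, 7) · 4^{1 − 21} < 1, i.e. C(n, 7) < 4^{21 − 1} = 1099511627776.
Check values of n near the boundary:
  n = 178: C(178, 7) = 996867063280; 996867063280 < 1099511627776? YES
  n = 179: C(179, 7) = 1037437234460; 1037437234460 < 1099511627776? YES
  n = 180: C(180, 7) = 1079414463600; 1079414463600 < 1099511627776? YES
  n = 181: C(181, 7) = 1122839183400; 1122839183400 < 1099511627776? NO
  n = 182: C(182, 7) = 1167752750736; 1167752750736 < 1099511627776? NO
  n = 183: C(183, 7) = 1214197462413; 1214197462413 < 1099511627776? NO
The largest n with C(n, 7) < 1099511627776 is n = 180 (where E[X] = 67463403975/68719476736 ≈ 0.98172). Hence R_4(7) > 180, i.e. R_4(7) ≥ 181.

Largest n = 180; hence R_4(7) > 180.


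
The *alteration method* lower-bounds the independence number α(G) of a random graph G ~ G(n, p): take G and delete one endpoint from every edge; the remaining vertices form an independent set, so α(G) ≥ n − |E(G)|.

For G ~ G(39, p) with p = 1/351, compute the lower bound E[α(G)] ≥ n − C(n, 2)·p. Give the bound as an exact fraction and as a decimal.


E[|E(G)|] = C(39, 2)·p = 741 · (1/351) = 19/9.
E[α(G)] ≥ n − E[|E(G)|] = 39 − 19/9 = 332/9.
Numerically: ≈ 36.8889.
(This is only a lower bound; the true E[α(G)] may be larger.)

E[α(G)] ≥ 332/9 ≈ 36.8889.


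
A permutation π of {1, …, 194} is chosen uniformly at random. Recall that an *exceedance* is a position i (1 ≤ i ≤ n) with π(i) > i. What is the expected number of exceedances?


Write X = Σ_{i=1}^{194} X_i, where X_i = 1_{π(i) > i}.
For each fixed i, π(i) is uniform over {1, …, 194} (marginal of a uniform permutation), so P[π(i) > i] = (n − i)/n. Summing: Σ_{i=1}^{194} (n − i)/n = (0 + 1 + … + 193)/194 = 194(194 − 1)/(2·194) = (194 − 1)/2.
Hence E[X] = Σ_{i=1}^{194} (194 − i)/194 = 193/2 ≈ 96.50000.

E[X] = 193/2 = 96.50000.
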